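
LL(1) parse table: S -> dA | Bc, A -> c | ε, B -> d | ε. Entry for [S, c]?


For [S, c]: 'c' ∈ FIRST(Bc)
Entry: S -> Bc


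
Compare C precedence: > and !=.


'>' is relational (level 7); '!=' is equality (level 6)
Higher level binds tighter
'>' has higher precedence than '!='


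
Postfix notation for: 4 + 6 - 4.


Left to right (same or higher precedence on left)
Postfix: 4 6 + 4 -


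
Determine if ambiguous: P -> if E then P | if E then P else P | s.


dangling else: 'if E then if E then s else s' parses two ways
Ambiguous


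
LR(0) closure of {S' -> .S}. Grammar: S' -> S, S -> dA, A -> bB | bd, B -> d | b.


Start: S' -> .S
For each item with dot before a nonterminal B, add B -> .γ for every B-production
Closure: [S' -> .S, S -> .dA]


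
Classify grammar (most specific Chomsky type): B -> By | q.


Left-linear: every RHS is a terminal or one nonterminal followed by a terminal
Classification: Type 3 (Regular)


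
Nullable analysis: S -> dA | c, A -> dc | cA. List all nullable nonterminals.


A nonterminal is nullable iff some alternative derives ε (directly, or every symbol in it is nullable)
Nullable: {}


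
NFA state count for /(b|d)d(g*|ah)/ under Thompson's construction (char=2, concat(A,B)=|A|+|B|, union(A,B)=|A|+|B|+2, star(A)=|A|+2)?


Syntax tree has 6 char leaf(s), 2 union(s), 1 star(s)
chars contribute 6×2 = 12; each union adds +2; each star adds +2
Total: 12 + 4 + 2 = 18 states


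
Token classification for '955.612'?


Pattern: digits with a decimal point
Type: FLOAT_LITERAL


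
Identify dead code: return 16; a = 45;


statement follows a return and is unreachable
Dead: 'a = 45'


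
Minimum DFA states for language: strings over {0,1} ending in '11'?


Track the longest suffix of input matching a prefix of '11': 3 classes (prefixes of length 0..2)
Minimal DFA: 3 states


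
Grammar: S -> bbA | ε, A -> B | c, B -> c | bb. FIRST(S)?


Per alternative of S: FIRST(bbA) = {b}; FIRST(ε) = {ε}
FIRST(S) = {b, ε}


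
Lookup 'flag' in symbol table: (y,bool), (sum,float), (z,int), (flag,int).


Lookup 'flag' → type int


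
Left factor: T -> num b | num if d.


Common prefix: 'num'
Factored: T -> num T', T' -> b | if d


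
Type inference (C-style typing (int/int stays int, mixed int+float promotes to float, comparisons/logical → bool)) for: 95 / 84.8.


Operand types: int / float
Rule: mixed int/float promotes to float; int/int stays int
Result type: float


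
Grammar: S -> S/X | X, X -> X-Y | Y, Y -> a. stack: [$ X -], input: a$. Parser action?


no handle; shift 'a'
Action: shift


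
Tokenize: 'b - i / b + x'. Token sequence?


Scan left to right, longest-match per lexeme
Tokens: ID(b), OP(-), ID(i), OP(/), ID(b), OP(+), ID(x)


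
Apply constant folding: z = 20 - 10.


20 - 10 = 10 at compile time
Optimized: z = 10


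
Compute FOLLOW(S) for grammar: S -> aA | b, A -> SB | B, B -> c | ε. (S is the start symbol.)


$ ∈ FOLLOW(S). For each A -> αBβ: add FIRST(β)\{ε} to FOLLOW(B); if β nullable, add FOLLOW(A).
FOLLOW(S) = {$, c}


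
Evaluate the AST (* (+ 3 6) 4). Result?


Evaluate inner: (+ 3 6) = 9
Evaluate root: (* 9 4) = 36
Result: 36


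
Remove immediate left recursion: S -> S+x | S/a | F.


Left-recursive alternatives: S+x, S/a; non-recursive: F
Introduce S': S -> FS', S' -> +xS' | /aS' | ε


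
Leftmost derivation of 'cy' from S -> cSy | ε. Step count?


Derivation: S => cSy => cy
Steps: 2


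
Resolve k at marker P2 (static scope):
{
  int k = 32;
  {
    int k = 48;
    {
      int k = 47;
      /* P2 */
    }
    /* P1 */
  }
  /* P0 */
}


k declared in the same block as P2
k = 47


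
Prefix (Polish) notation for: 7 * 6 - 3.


left-to-right (same/higher precedence on left): tree is (- (* 7 6) 3)
Prefix: - * 7 6 3


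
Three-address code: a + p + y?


Break into single-operator statements:
t1 = a + p
t2 = t1 + y


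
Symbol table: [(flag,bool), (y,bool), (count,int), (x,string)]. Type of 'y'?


Lookup 'y' → type bool


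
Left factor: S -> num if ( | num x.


Common prefix: 'num'
Factored: S -> num S', S' -> if ( | x


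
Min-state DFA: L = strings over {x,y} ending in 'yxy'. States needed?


Track the longest suffix of input matching a prefix of 'yxy': 4 classes (prefixes of length 0..3)
Minimal DFA: 4 states


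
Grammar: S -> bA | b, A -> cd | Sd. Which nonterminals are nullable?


A nonterminal is nullable iff some alternative derives ε (directly, or every symbol in it is nullable)
Nullable: {}


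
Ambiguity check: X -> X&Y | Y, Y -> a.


precedence layered via separate nonterminal Y: deterministic
Unambiguous


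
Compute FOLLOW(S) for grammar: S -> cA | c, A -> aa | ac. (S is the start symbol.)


$ ∈ FOLLOW(S). For each A -> αBβ: add FIRST(β)\{ε} to FOLLOW(B); if β nullable, add FOLLOW(A).
FOLLOW(S) = {$}


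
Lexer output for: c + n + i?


Scan left to right, longest-match per lexeme
Tokens: ID(c), OP(+), ID(n), OP(+), ID(i)


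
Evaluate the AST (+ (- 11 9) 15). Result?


Evaluate inner: (- 11 9) = 2
Evaluate root: (+ 2 15) = 17
Result: 17


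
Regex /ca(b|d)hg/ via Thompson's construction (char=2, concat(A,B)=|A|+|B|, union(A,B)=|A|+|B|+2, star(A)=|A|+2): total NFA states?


Syntax tree has 6 char leaf(s), 1 union(s), 0 star(s)
chars contribute 6×2 = 12; each union adds +2; each star adds +2
Total: 12 + 2 + 0 = 14 states


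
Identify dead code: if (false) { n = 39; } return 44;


condition is constant false, so the whole block is unreachable
Dead: 'if (false) { n = 39; }'


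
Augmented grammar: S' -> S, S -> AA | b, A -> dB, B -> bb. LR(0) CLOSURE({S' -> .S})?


Start: S' -> .S
For each item with dot before a nonterminal B, add B -> .γ for every B-production
Closure: [S' -> .S, S -> .AA, S -> .b, A -> .dB]


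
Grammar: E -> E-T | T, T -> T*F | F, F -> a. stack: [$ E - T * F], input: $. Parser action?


handle 'T*F' on top
Action: reduce (T -> T*F)


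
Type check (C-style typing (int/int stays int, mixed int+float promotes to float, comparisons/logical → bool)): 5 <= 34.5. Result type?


Operand types: int <= float
Rule: comparison yields bool
Result type: bool


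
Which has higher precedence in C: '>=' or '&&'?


'>=' is relational (level 7); '&&' is logical AND (level 2)
Higher level binds tighter
'>=' has higher precedence than '&&'


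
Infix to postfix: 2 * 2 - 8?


Left to right (same or higher precedence on left)
Postfix: 2 2 * 8 -


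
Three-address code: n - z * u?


Break into single-operator statements:
t1 = z * u
t2 = n - t1


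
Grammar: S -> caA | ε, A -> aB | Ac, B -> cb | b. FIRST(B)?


Per alternative of B: FIRST(cb) = {c}; FIRST(b) = {b}
FIRST(B) = {b, c}


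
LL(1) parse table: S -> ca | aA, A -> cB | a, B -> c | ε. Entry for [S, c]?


For [S, c]: 'c' ∈ FIRST(ca)
Entry: S -> ca


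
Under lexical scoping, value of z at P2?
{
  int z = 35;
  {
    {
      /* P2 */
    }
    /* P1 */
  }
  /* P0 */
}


P2's block does not declare z; resolves to the enclosing declaration at depth 0
z = 35


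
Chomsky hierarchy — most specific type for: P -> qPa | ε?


Single nonterminal LHS, but q^n a^n is not regular
Classification: Type 2 (Context-Free)


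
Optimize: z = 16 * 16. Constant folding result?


16 * 16 = 256 at compile time
Optimized: z = 256


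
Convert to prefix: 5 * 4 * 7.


left-to-right (same/higher precedence on left): tree is (* (* 5 4) 7)
Prefix: * * 5 4 7


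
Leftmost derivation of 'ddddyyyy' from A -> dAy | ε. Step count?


Derivation: A => dAy => ddAyy => dddAyyy => ddddAyyyy => ddddyyyy
Steps: 5


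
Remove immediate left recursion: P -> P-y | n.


Left-recursive alternatives: P-y; non-recursive: n
Introduce P': P -> nP', P' -> -yP' | ε


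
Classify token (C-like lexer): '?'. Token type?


Pattern: operator symbol
Type: OPERATOR


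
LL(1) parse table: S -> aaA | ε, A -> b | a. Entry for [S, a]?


For [S, a]: 'a' ∈ FIRST(aaA)
Entry: S -> aaA


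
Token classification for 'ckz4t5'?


Pattern: letter/underscore followed by alphanumerics, not a keyword
Type: IDENTIFIER


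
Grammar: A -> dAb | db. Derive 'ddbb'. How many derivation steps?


Derivation: A => dAb => ddbb
Steps: 2


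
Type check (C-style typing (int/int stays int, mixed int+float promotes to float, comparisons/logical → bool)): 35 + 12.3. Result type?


Operand types: int + float
Rule: mixed int/float promotes to float; int/int stays int
Result type: float


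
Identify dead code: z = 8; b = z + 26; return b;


z is read by b's definition; b is returned
No dead code


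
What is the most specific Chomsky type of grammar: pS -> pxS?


LHS has context (more than one symbol) and |LHS| ≤ |RHS|
Classification: Type 1 (Context-Sensitive)


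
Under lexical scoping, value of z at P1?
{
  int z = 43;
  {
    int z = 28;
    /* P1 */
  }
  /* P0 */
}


z declared in the same block as P1
z = 28


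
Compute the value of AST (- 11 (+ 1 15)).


Evaluate inner: (+ 1 15) = 16
Evaluate root: (- 11 16) = -5
Result: -5


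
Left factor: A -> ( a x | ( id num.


Common prefix: '('
Factored: A -> ( A', A' -> a x | id num


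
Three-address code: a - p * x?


Break into single-operator statements:
t1 = p * x
t2 = a - t1


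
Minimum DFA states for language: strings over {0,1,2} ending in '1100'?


Track the longest suffix of input matching a prefix of '1100': 5 classes (prefixes of length 0..4)
Minimal DFA: 5 states


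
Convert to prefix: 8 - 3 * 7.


'*' binds tighter: tree is (- 8 (* 3 7))
Prefix: - 8 * 3 7


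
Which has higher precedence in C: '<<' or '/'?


'/' is multiplicative (level 10); '<<' is shift (level 8)
Higher level binds tighter
'/' has higher precedence than '<<'


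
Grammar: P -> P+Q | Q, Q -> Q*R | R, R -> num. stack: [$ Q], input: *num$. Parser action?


shift '*' to continue Q -> Q*R
Action: shift


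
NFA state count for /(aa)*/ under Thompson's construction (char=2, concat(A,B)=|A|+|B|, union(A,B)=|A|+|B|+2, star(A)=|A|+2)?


Syntax tree has 2 char leaf(s), 0 union(s), 1 star(s)
chars contribute 2×2 = 4; each union adds +2; each star adds +2
Total: 4 + 0 + 2 = 6 states


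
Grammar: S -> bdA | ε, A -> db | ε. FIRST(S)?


Per alternative of S: FIRST(bdA) = {b}; FIRST(ε) = {ε}
FIRST(S) = {b, ε}


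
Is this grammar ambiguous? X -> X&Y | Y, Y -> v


precedence layered via separate nonterminal Y: deterministic
Unambiguous


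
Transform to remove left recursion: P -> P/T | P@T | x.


Left-recursive alternatives: P/T, P@T; non-recursive: x
Introduce P': P -> xP', P' -> /TP' | @TP' | ε


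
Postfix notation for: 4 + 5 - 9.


Left to right (same or higher precedence on left)
Postfix: 4 5 + 9 -


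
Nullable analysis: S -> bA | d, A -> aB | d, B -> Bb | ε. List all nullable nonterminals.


A nonterminal is nullable iff some alternative derives ε (directly, or every symbol in it is nullable)
Nullable: {B}


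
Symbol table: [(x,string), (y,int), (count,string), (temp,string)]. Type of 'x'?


Lookup 'x' → type string


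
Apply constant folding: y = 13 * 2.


13 * 2 = 26 at compile time
Optimized: y = 26


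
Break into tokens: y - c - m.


Scan left to right, longest-match per lexeme
Tokens: ID(y), OP(-), ID(c), OP(-), ID(m)


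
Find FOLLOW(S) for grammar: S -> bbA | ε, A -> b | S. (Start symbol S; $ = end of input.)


$ ∈ FOLLOW(S). For each A -> αBβ: add FIRST(β)\{ε} to FOLLOW(B); if β nullable, add FOLLOW(A).
FOLLOW(S) = {$}


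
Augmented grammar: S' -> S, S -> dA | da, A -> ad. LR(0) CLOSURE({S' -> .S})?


Start: S' -> .S
For each item with dot before a nonterminal B, add B -> .γ for every B-production
Closure: [S' -> .S, S -> .dA, S -> .da]


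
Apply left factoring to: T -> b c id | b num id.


Common prefix: 'b'
Factored: T -> b T', T' -> c id | num id


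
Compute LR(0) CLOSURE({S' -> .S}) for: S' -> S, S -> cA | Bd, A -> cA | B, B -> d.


Start: S' -> .S
For each item with dot before a nonterminal B, add B -> .γ for every B-production
Closure: [S' -> .S, S -> .cA, S -> .Bd, B -> .d]


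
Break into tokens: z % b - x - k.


Scan left to right, longest-match per lexeme
Tokens: ID(z), OP(%), ID(b), OP(-), ID(x), OP(-), ID(k)


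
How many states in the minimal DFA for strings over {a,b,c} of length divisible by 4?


Track length mod 4: states 0..3, accept at 0
Minimal DFA: 4 states


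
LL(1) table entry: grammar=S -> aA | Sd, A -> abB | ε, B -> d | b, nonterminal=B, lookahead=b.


For [B, b]: 'b' ∈ FIRST(b)
Entry: B -> b


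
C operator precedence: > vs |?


'>' is relational (level 7); '|' is bitwise OR (level 3)
Higher level binds tighter
'>' has higher precedence than '|'


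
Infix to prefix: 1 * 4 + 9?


left-to-right (same/higher precedence on left): tree is (+ (* 1 4) 9)
Prefix: + * 1 4 9


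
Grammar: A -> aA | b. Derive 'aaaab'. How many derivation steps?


Derivation: A => aA => aaA => aaaA => aaaaA => aaaab
Steps: 5


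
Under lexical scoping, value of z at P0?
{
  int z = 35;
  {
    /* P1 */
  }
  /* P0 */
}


z declared in the same block as P0
z = 35


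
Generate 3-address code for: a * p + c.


Break into single-operator statements:
t1 = a * p
t2 = t1 + c


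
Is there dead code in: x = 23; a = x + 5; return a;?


x is read by a's definition; a is returned
No dead code


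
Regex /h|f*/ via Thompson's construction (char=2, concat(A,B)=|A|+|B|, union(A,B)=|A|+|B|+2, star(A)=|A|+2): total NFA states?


Syntax tree has 2 char leaf(s), 1 union(s), 1 star(s)
chars contribute 2×2 = 4; each union adds +2; each star adds +2
Total: 4 + 2 + 2 = 8 states


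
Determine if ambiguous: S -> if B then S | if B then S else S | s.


dangling else: 'if B then if B then s else s' parses two ways
Ambiguous


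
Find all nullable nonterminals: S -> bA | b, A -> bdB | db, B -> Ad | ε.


A nonterminal is nullable iff some alternative derives ε (directly, or every symbol in it is nullable)
Nullable: {B}


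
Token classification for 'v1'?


Pattern: letter/underscore followed by alphanumerics, not a keyword
Type: IDENTIFIER


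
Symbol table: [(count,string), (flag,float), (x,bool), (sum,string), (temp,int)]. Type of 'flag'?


Lookup 'flag' → type float


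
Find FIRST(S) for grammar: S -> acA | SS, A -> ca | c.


Per alternative of S: FIRST(acA) = {a}; FIRST(SS) = {a}
FIRST(S) = {a}


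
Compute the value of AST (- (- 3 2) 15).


Evaluate inner: (- 3 2) = 1
Evaluate root: (- 1 15) = -14
Result: -14


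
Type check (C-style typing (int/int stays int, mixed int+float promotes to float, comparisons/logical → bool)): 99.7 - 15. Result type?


Operand types: float - int
Rule: mixed int/float promotes to float; int/int stays int
Result type: float


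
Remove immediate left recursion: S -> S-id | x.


Left-recursive alternatives: S-id; non-recursive: x
Introduce S': S -> xS', S' -> -idS' | ε


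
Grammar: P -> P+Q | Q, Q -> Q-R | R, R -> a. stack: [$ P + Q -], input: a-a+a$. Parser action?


no handle; shift 'a'
Action: shift


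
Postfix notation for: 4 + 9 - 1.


Left to right (same or higher precedence on left)
Postfix: 4 9 + 1 -


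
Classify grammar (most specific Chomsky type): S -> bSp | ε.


Single nonterminal LHS, but b^n p^n is not regular
Classification: Type 2 (Context-Free)


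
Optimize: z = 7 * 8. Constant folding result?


7 * 8 = 56 at compile time
Optimized: z = 56


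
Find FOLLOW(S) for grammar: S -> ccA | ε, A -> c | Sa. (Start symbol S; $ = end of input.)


$ ∈ FOLLOW(S). For each A -> αBβ: add FIRST(β)\{ε} to FOLLOW(B); if β nullable, add FOLLOW(A).
FOLLOW(S) = {$, a}


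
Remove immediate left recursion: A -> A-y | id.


Left-recursive alternatives: A-y; non-recursive: id
Introduce A': A -> idA', A' -> -yA' | ε


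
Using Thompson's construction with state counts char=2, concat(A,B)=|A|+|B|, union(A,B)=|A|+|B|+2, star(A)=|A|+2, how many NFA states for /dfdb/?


Syntax tree has 4 char leaf(s), 0 union(s), 0 star(s)
chars contribute 4×2 = 8; each union adds +2; each star adds +2
Total: 8 + 0 + 0 = 8 states


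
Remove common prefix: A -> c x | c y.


Common prefix: 'c'
Factored: A -> c A', A' -> x | y


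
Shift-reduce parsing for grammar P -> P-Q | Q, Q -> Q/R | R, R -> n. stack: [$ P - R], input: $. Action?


'R' (not preceded by Q/) is the handle for Q -> R
Action: reduce (Q -> R)


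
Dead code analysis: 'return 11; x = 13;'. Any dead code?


statement follows a return and is unreachable
Dead: 'x = 13'


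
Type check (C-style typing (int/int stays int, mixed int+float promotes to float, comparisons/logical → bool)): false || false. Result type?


Operand types: bool || bool
Rule: logical operators take bool operands and yield bool
Result type: bool


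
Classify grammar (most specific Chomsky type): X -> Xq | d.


Left-linear: every RHS is a terminal or one nonterminal followed by a terminal
Classification: Type 3 (Regular)


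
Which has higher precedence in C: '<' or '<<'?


'<<' is shift (level 8); '<' is relational (level 7)
Higher level binds tighter
'<<' has higher precedence than '<'


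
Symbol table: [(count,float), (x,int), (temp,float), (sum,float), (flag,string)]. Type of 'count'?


Lookup 'count' → type float


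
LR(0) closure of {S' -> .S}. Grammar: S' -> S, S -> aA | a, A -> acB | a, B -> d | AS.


Start: S' -> .S
For each item with dot before a nonterminal B, add B -> .γ for every B-production
Closure: [S' -> .S, S -> .aA, S -> .a]


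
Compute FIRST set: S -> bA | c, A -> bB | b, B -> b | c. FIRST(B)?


Per alternative of B: FIRST(b) = {b}; FIRST(c) = {c}
FIRST(B) = {b, c}


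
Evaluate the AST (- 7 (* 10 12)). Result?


Evaluate inner: (* 10 12) = 120
Evaluate root: (- 7 120) = -113
Result: -113


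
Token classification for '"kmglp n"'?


Pattern: double-quoted sequence
Type: STRING_LITERAL


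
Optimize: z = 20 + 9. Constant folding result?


20 + 9 = 29 at compile time
Optimized: z = 29


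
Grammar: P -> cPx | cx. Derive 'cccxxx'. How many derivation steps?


Derivation: P => cPx => ccPxx => cccxxx
Steps: 3


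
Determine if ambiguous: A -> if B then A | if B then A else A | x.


dangling else: 'if B then if B then x else x' parses two ways
Ambiguous


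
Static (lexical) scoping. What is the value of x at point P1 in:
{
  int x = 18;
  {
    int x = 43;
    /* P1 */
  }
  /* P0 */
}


x declared in the same block as P1
x = 43


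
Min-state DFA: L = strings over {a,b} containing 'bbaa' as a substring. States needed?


KMP-style automaton: 4 progress states + 1 absorbing accept = 5
Minimal DFA: 5 states


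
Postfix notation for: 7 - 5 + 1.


Left to right (same or higher precedence on left)
Postfix: 7 5 - 1 +


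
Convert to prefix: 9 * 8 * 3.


left-to-right (same/higher precedence on left): tree is (* (* 9 8) 3)
Prefix: * * 9 8 3


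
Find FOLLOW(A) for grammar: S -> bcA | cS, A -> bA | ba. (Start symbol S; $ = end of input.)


$ ∈ FOLLOW(S). For each A -> αBβ: add FIRST(β)\{ε} to FOLLOW(B); if β nullable, add FOLLOW(A).
FOLLOW(A) = {$}


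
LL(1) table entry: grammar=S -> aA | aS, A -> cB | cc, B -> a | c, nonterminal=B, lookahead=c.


For [B, c]: 'c' ∈ FIRST(c)
Entry: B -> c


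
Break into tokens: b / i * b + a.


Scan left to right, longest-match per lexeme
Tokens: ID(b), OP(/), ID(i), OP(*), ID(b), OP(+), ID(a)


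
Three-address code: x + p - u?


Break into single-operator statements:
t1 = x + p
t2 = t1 - u


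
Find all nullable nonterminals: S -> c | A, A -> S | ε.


A nonterminal is nullable iff some alternative derives ε (directly, or every symbol in it is nullable)
Nullable: {A, S}


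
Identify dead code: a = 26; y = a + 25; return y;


a is read by y's definition; y is returned
No dead code


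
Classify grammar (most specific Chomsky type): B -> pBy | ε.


Single nonterminal LHS, but p^n y^n is not regular
Classification: Type 2 (Context-Free)


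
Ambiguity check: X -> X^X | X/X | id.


'id^id/id' has two parse trees (no precedence encoded between ^ and /)
Ambiguous


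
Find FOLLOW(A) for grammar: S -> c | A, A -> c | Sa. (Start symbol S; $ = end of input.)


$ ∈ FOLLOW(S). For each A -> αBβ: add FIRST(β)\{ε} to FOLLOW(B); if β nullable, add FOLLOW(A).
FOLLOW(A) = {$, a}


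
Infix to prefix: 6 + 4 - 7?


left-to-right (same/higher precedence on left): tree is (- (+ 6 4) 7)
Prefix: - + 6 4 7


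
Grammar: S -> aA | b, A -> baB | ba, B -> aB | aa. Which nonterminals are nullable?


A nonterminal is nullable iff some alternative derives ε (directly, or every symbol in it is nullable)
Nullable: {}


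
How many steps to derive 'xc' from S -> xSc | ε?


Derivation: S => xSc => xc
Steps: 2


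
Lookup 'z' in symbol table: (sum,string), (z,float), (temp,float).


Lookup 'z' → type float


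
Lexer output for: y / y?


Scan left to right, longest-match per lexeme
Tokens: ID(y), OP(/), ID(y)


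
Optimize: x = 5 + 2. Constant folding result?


5 + 2 = 7 at compile time
Optimized: x = 7


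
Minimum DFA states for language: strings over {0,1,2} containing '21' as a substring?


KMP-style automaton: 2 progress states + 1 absorbing accept = 3
Minimal DFA: 3 states


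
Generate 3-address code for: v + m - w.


Break into single-operator statements:
t1 = v + m
t2 = t1 - w


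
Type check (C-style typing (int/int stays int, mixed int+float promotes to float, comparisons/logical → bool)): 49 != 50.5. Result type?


Operand types: int != float
Rule: comparison yields bool
Result type: bool


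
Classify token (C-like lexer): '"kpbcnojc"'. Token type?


Pattern: double-quoted sequence
Type: STRING_LITERAL


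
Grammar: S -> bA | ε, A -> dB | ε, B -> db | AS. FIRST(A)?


Per alternative of A: FIRST(dB) = {d}; FIRST(ε) = {ε}
FIRST(A) = {d, ε}


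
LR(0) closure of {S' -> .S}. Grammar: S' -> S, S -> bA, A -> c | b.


Start: S' -> .S
For each item with dot before a nonterminal B, add B -> .γ for every B-production
Closure: [S' -> .S, S -> .bA]


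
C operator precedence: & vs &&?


'&' is bitwise AND (level 5); '&&' is logical AND (level 2)
Higher level binds tighter
'&' has higher precedence than '&&'


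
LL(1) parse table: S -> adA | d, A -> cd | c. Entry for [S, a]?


For [S, a]: 'a' ∈ FIRST(adA)
Entry: S -> adA


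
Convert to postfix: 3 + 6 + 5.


Left to right (same or higher precedence on left)
Postfix: 3 6 + 5 +


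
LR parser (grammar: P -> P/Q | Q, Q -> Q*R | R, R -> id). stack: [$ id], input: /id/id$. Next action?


'id' on top is the handle for R -> id
Action: reduce (R -> id)


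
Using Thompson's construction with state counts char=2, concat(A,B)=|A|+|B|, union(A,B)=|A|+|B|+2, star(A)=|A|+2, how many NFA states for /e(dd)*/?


Syntax tree has 3 char leaf(s), 0 union(s), 1 star(s)
chars contribute 3×2 = 6; each union adds +2; each star adds +2
Total: 6 + 0 + 2 = 8 states


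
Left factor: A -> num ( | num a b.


Common prefix: 'num'
Factored: A -> num A', A' -> ( | a b


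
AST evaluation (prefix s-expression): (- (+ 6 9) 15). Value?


Evaluate inner: (+ 6 9) = 15
Evaluate root: (- 15 15) = 0
Result: 0


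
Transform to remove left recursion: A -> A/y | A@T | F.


Left-recursive alternatives: A/y, A@T; non-recursive: F
Introduce A': A -> FA', A' -> /yA' | @TA' | ε


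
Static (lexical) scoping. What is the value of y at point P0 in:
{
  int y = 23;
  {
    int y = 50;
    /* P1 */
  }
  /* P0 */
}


y declared in the same block as P0
y = 23


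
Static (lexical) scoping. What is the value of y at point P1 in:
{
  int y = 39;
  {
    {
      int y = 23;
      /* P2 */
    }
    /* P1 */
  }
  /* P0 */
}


P1's block does not declare y; resolves to the enclosing declaration at depth 0
y = 39


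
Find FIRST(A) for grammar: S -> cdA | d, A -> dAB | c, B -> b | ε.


Per alternative of A: FIRST(dAB) = {d}; FIRST(c) = {c}
FIRST(A) = {c, d}


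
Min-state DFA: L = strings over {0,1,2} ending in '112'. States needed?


Track the longest suffix of input matching a prefix of '112': 4 classes (prefixes of length 0..3)
Minimal DFA: 4 states


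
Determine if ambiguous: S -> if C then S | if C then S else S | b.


dangling else: 'if C then if C then b else b' parses two ways
Ambiguous


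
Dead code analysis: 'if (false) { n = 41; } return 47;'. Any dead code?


condition is constant false, so the whole block is unreachable
Dead: 'if (false) { n = 41; }'


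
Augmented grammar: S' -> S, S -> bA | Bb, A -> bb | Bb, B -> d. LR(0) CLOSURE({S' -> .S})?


Start: S' -> .S
For each item with dot before a nonterminal B, add B -> .γ for every B-production
Closure: [S' -> .S, S -> .bA, S -> .Bb, B -> .d]


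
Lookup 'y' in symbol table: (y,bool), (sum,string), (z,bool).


Lookup 'y' → type bool


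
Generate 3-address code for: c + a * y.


Break into single-operator statements:
t1 = a * y
t2 = c + t1


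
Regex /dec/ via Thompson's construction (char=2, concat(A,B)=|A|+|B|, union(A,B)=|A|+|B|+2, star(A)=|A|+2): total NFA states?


Syntax tree has 3 char leaf(s), 0 union(s), 0 star(s)
chars contribute 3×2 = 6; each union adds +2; each star adds +2
Total: 6 + 0 + 0 = 6 states


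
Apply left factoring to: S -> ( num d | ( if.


Common prefix: '('
Factored: S -> ( S', S' -> num d | if


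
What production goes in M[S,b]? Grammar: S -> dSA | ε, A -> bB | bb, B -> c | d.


For [S, b]: ε is nullable and 'b' ∈ FOLLOW(S)
Entry: S -> ε


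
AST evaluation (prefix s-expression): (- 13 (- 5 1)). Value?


Evaluate inner: (- 5 1) = 4
Evaluate root: (- 13 4) = 9
Result: 9


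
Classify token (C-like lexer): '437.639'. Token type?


Pattern: digits with a decimal point
Type: FLOAT_LITERAL


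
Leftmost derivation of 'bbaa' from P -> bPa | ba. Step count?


Derivation: P => bPa => bbaa
Steps: 2


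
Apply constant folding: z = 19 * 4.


19 * 4 = 76 at compile time
Optimized: z = 76


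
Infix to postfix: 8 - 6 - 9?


Left to right (same or higher precedence on left)
Postfix: 8 6 - 9 -


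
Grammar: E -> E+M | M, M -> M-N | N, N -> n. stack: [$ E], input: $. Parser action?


start symbol E on stack, input exhausted
Action: accept


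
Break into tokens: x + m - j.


Scan left to right, longest-match per lexeme
Tokens: ID(x), OP(+), ID(m), OP(-), ID(j)


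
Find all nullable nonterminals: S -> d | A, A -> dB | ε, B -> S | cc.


A nonterminal is nullable iff some alternative derives ε (directly, or every symbol in it is nullable)
Nullable: {A, B, S}


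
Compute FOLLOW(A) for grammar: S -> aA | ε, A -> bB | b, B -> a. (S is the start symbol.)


$ ∈ FOLLOW(S). For each A -> αBβ: add FIRST(β)\{ε} to FOLLOW(B); if β nullable, add FOLLOW(A).
FOLLOW(A) = {$}


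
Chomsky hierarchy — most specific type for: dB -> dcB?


LHS has context (more than one symbol) and |LHS| ≤ |RHS|
Classification: Type 1 (Context-Sensitive)


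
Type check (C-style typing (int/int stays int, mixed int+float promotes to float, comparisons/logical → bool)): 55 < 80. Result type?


Operand types: int < int
Rule: comparison yields bool
Result type: bool


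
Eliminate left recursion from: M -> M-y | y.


Left-recursive alternatives: M-y; non-recursive: y
Introduce M': M -> yM', M' -> -yM' | ε


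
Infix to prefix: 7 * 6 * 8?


left-to-right (same/higher precedence on left): tree is (* (* 7 6) 8)
Prefix: * * 7 6 8


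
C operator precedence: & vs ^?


'&' is bitwise AND (level 5); '^' is bitwise XOR (level 4)
Higher level binds tighter
'&' has higher precedence than '^'


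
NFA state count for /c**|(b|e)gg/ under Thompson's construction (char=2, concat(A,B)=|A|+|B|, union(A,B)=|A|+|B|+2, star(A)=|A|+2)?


Syntax tree has 5 char leaf(s), 2 union(s), 2 star(s)
chars contribute 5×2 = 10; each union adds +2; each star adds +2
Total: 10 + 4 + 4 = 18 states


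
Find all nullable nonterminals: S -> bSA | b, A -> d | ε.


A nonterminal is nullable iff some alternative derives ε (directly, or every symbol in it is nullable)
Nullable: {A}


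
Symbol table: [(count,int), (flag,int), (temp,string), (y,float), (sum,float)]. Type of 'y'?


Lookup 'y' → type float


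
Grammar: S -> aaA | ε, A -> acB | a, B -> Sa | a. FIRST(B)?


Per alternative of B: FIRST(Sa) = {a}; FIRST(a) = {a}
FIRST(B) = {a}


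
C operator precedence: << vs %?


'%' is multiplicative (level 10); '<<' is shift (level 8)
Higher level binds tighter
'%' has higher precedence than '<<'


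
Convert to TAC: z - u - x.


Break into single-operator statements:
t1 = z - u
t2 = t1 - x


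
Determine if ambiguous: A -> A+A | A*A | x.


'x+x*x' has two parse trees (no precedence encoded between + and *)
Ambiguous


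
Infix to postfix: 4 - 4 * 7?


* has higher precedence, evaluate 4*7 first
Postfix: 4 4 7 * -


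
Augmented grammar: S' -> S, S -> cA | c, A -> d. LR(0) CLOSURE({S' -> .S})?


Start: S' -> .S
For each item with dot before a nonterminal B, add B -> .γ for every B-production
Closure: [S' -> .S, S -> .cA, S -> .c]


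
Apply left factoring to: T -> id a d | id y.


Common prefix: 'id'
Factored: T -> id T', T' -> a d | y


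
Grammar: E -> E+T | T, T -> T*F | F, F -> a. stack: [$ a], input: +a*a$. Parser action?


'a' on top is the handle for F -> a
Action: reduce (F -> a)


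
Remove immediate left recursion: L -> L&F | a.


Left-recursive alternatives: L&F; non-recursive: a
Introduce L': L -> aL', L' -> &FL' | ε


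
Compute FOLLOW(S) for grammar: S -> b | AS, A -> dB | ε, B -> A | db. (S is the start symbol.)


$ ∈ FOLLOW(S). For each A -> αBβ: add FIRST(β)\{ε} to FOLLOW(B); if β nullable, add FOLLOW(A).
FOLLOW(S) = {$}


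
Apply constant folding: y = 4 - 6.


4 - 6 = -2 at compile time
Optimized: y = -2


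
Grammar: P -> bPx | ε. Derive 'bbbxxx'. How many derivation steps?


Derivation: P => bPx => bbPxx => bbbPxxx => bbbxxx
Steps: 4


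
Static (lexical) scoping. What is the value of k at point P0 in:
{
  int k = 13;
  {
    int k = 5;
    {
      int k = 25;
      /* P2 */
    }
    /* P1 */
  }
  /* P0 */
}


k declared in the same block as P0
k = 13


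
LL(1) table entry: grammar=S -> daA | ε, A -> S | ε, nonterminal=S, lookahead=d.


For [S, d]: 'd' ∈ FIRST(daA)
Entry: S -> daA


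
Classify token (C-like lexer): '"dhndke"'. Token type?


Pattern: double-quoted sequence
Type: STRING_LITERAL


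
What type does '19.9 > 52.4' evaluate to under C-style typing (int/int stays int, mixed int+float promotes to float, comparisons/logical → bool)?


Operand types: float > float
Rule: comparison yields bool
Result type: bool


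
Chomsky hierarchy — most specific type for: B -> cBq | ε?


Single nonterminal LHS, but c^n q^n is not regular
Classification: Type 2 (Context-Free)


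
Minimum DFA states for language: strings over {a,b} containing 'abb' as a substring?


KMP-style automaton: 3 progress states + 1 absorbing accept = 4
Minimal DFA: 4 states


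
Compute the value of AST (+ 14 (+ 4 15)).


Evaluate inner: (+ 4 15) = 19
Evaluate root: (+ 14 19) = 33
Result: 33


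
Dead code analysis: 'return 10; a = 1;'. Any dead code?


statement follows a return and is unreachable
Dead: 'a = 1'


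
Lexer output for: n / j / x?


Scan left to right, longest-match per lexeme
Tokens: ID(n), OP(/), ID(j), OP(/), ID(x)


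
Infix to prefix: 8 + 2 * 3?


'*' binds tighter: tree is (+ 8 (* 2 3))
Prefix: + 8 * 2 3


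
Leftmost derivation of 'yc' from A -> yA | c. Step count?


Derivation: A => yA => yc
Steps: 2


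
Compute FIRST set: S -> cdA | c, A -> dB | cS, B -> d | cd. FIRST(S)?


Per alternative of S: FIRST(cdA) = {c}; FIRST(c) = {c}
FIRST(S) = {c}


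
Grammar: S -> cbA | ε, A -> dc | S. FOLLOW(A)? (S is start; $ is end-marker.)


$ ∈ FOLLOW(S). For each A -> αBβ: add FIRST(β)\{ε} to FOLLOW(B); if β nullable, add FOLLOW(A).
FOLLOW(A) = {$}


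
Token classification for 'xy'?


Pattern: letter/underscore followed by alphanumerics, not a keyword
Type: IDENTIFIER


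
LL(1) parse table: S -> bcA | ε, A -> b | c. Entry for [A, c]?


For [A, c]: 'c' ∈ FIRST(c)
Entry: A -> c


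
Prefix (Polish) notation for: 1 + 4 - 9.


left-to-right (same/higher precedence on left): tree is (- (+ 1 4) 9)
Prefix: - + 1 4 9


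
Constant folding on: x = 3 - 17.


3 - 17 = -14 at compile time
Optimized: x = -14


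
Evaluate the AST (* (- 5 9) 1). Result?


Evaluate inner: (- 5 9) = -4
Evaluate root: (* -4 1) = -4
Result: -4


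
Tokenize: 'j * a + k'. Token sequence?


Scan left to right, longest-match per lexeme
Tokens: ID(j), OP(*), ID(a), OP(+), ID(k)


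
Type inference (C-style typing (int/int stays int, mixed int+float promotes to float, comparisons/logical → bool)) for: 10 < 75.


Operand types: int < int
Rule: comparison yields bool
Result type: bool


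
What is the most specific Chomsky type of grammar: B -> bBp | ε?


Single nonterminal LHS, but b^n p^n is not regular
Classification: Type 2 (Context-Free)


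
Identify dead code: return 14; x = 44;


statement follows a return and is unreachable
Dead: 'x = 44'


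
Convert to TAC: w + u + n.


Break into single-operator statements:
t1 = w + u
t2 = t1 + n


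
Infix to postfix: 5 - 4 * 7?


* has higher precedence, evaluate 4*7 first
Postfix: 5 4 7 * -


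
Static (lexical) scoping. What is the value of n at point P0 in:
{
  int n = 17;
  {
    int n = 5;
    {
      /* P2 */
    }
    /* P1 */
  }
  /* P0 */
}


n declared in the same block as P0
n = 17


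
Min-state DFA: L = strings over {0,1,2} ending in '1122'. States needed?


Track the longest suffix of input matching a prefix of '1122': 5 classes (prefixes of length 0..4)
Minimal DFA: 5 states


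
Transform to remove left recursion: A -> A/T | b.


Left-recursive alternatives: A/T; non-recursive: b
Introduce A': A -> bA', A' -> /TA' | ε


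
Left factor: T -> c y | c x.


Common prefix: 'c'
Factored: T -> c T', T' -> y | x


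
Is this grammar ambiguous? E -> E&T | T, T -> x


precedence layered via separate nonterminal T: deterministic
Unambiguous


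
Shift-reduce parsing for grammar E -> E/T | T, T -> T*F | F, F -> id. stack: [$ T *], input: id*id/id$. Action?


no handle; shift 'id'
Action: shift


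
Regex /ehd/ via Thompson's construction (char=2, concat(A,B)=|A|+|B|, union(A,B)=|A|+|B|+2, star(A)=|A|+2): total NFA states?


Syntax tree has 3 char leaf(s), 0 union(s), 0 star(s)
chars contribute 3×2 = 6; each union adds +2; each star adds +2
Total: 6 + 0 + 0 = 6 states


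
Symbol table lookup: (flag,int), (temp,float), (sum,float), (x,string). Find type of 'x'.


Lookup 'x' → type string


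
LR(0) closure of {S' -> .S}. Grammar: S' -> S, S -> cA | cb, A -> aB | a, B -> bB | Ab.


Start: S' -> .S
For each item with dot before a nonterminal B, add B -> .γ for every B-production
Closure: [S' -> .S, S -> .cA, S -> .cb]


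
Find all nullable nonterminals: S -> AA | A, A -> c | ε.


A nonterminal is nullable iff some alternative derives ε (directly, or every symbol in it is nullable)
Nullable: {A, S}


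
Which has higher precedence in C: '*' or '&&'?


'*' is multiplicative (level 10); '&&' is logical AND (level 2)
Higher level binds tighter
'*' has higher precedence than '&&'


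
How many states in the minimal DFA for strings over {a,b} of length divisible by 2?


Track length mod 2: states 0..1, accept at 0
Minimal DFA: 2 states


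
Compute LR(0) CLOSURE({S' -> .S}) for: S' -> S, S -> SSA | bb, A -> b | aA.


Start: S' -> .S
For each item with dot before a nonterminal B, add B -> .γ for every B-production
Closure: [S' -> .S, S -> .SSA, S -> .bb]


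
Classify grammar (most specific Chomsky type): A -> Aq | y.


Left-linear: every RHS is a terminal or one nonterminal followed by a terminal
Classification: Type 3 (Regular)


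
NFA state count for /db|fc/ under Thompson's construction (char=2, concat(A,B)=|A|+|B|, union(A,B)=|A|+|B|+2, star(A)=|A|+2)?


Syntax tree has 4 char leaf(s), 1 union(s), 0 star(s)
chars contribute 4×2 = 8; each union adds +2; each star adds +2
Total: 8 + 2 + 0 = 10 states


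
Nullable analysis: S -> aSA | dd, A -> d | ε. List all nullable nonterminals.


A nonterminal is nullable iff some alternative derives ε (directly, or every symbol in it is nullable)
Nullable: {A}


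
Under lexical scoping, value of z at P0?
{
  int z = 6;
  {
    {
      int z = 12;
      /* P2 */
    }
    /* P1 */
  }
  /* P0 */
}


z declared in the same block as P0
z = 6


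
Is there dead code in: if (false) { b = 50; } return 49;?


condition is constant false, so the whole block is unreachable
Dead: 'if (false) { b = 50; }'


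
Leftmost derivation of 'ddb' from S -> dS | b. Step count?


Derivation: S => dS => ddS => ddb
Steps: 3


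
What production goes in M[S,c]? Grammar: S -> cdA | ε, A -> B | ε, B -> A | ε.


For [S, c]: 'c' ∈ FIRST(cdA)
Entry: S -> cdA


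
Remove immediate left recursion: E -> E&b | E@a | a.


Left-recursive alternatives: E&b, E@a; non-recursive: a
Introduce E': E -> aE', E' -> &bE' | @aE' | ε


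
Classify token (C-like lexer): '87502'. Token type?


Pattern: digits only
Type: INTEGER_LITERAL


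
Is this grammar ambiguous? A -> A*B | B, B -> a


precedence layered via separate nonterminal B: deterministic
Unambiguous


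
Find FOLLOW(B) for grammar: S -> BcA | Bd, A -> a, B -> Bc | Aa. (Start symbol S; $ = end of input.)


$ ∈ FOLLOW(S). For each A -> αBβ: add FIRST(β)\{ε} to FOLLOW(B); if β nullable, add FOLLOW(A).
FOLLOW(B) = {c, d}


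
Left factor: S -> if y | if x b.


Common prefix: 'if'
Factored: S -> if S', S' -> y | x b


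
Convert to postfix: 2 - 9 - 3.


Left to right (same or higher precedence on left)
Postfix: 2 9 - 3 -


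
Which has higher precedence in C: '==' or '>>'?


'>>' is shift (level 8); '==' is equality (level 6)
Higher level binds tighter
'>>' has higher precedence than '=='


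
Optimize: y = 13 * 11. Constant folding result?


13 * 11 = 143 at compile time
Optimized: y = 143


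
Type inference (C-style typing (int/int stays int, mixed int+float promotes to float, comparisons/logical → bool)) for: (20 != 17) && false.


Operand types: bool && bool
Rule: logical operators take bool operands and yield bool
Result type: bool


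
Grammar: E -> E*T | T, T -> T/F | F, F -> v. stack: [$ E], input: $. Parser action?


start symbol E on stack, input exhausted
Action: accept


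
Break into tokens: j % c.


Scan left to right, longest-match per lexeme
Tokens: ID(j), OP(%), ID(c)
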